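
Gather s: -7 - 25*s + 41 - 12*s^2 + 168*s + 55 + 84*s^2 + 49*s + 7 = 72*s^2 + 192*s + 96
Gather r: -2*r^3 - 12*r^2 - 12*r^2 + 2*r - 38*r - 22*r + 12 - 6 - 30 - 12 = -2*r^3 - 24*r^2 - 58*r - 36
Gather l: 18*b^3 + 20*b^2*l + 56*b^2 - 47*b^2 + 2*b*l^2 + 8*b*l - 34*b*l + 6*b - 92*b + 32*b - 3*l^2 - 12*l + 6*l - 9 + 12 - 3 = 18*b^3 + 9*b^2 - 54*b + l^2*(2*b - 3) + l*(20*b^2 - 26*b - 6)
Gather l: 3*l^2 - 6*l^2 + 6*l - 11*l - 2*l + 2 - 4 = -3*l^2 - 7*l - 2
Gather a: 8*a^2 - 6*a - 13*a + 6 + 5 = 8*a^2 - 19*a + 11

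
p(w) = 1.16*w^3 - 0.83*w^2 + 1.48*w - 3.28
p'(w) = 3.48*w^2 - 1.66*w + 1.48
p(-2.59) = -32.83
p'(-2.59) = 29.12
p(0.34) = -2.83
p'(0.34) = 1.32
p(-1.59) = -12.39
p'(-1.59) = 12.92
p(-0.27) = -3.76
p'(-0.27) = 2.18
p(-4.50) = -132.45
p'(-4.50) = 79.42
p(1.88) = 4.28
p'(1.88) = 10.66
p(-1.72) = -14.18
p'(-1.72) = 14.63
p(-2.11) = -21.00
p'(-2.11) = 20.48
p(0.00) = -3.28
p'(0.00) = 1.48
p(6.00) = 226.28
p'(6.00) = 116.80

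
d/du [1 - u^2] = -2*u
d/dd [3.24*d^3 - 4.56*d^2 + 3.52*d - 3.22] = 9.72*d^2 - 9.12*d + 3.52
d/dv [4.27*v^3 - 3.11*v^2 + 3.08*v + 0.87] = 12.81*v^2 - 6.22*v + 3.08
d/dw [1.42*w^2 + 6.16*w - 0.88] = 2.84*w + 6.16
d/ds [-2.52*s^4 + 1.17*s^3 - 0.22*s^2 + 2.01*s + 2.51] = -10.08*s^3 + 3.51*s^2 - 0.44*s + 2.01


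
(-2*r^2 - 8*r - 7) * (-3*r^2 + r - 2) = 6*r^4 + 22*r^3 + 17*r^2 + 9*r + 14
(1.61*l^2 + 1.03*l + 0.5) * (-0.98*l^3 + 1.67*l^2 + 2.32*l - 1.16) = -1.5778*l^5 + 1.6793*l^4 + 4.9653*l^3 + 1.357*l^2 - 0.0347999999999999*l - 0.58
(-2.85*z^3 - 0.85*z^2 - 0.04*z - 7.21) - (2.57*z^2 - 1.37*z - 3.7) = -2.85*z^3 - 3.42*z^2 + 1.33*z - 3.51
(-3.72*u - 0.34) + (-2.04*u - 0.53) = -5.76*u - 0.87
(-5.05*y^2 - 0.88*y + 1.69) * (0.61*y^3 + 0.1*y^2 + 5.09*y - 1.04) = -3.0805*y^5 - 1.0418*y^4 - 24.7616*y^3 + 0.9418*y^2 + 9.5173*y - 1.7576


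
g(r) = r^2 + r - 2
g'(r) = 2*r + 1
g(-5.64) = 24.17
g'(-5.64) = -10.28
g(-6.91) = 38.84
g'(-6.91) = -12.82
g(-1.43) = -1.39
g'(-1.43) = -1.86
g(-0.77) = -2.18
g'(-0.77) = -0.54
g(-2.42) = 1.44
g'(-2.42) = -3.84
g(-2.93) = 3.65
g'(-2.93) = -4.86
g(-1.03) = -1.97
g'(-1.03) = -1.06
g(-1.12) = -1.87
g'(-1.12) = -1.24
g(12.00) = 154.00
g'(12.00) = 25.00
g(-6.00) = 28.00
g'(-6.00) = -11.00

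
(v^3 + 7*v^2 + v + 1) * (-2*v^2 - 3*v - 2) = -2*v^5 - 17*v^4 - 25*v^3 - 19*v^2 - 5*v - 2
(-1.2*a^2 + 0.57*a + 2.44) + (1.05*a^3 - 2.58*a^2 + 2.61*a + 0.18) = 1.05*a^3 - 3.78*a^2 + 3.18*a + 2.62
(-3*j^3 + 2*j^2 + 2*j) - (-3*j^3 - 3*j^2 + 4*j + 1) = 5*j^2 - 2*j - 1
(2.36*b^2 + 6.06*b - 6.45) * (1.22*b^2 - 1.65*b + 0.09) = 2.8792*b^4 + 3.4992*b^3 - 17.6556*b^2 + 11.1879*b - 0.5805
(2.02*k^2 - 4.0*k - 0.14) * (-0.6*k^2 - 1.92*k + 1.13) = -1.212*k^4 - 1.4784*k^3 + 10.0466*k^2 - 4.2512*k - 0.1582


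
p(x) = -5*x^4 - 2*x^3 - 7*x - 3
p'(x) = -20*x^3 - 6*x^2 - 7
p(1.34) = -33.31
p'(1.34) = -65.90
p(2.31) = -186.19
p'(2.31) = -285.54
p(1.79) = -78.33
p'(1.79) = -140.93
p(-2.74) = -224.50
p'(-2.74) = 359.37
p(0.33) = -5.44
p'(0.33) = -8.37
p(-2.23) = -88.86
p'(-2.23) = 184.95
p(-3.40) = -568.76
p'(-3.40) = 709.72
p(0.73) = -10.31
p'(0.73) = -17.98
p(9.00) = -34329.00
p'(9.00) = -15073.00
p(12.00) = -107223.00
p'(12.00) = -35431.00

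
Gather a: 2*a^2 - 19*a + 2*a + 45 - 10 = 2*a^2 - 17*a + 35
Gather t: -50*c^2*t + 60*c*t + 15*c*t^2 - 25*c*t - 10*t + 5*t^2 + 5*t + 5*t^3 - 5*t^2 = 15*c*t^2 + 5*t^3 + t*(-50*c^2 + 35*c - 5)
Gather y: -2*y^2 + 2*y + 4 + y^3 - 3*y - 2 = y^3 - 2*y^2 - y + 2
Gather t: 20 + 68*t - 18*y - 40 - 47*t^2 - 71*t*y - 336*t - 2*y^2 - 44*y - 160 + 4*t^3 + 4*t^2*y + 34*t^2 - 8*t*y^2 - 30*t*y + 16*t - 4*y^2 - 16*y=4*t^3 + t^2*(4*y - 13) + t*(-8*y^2 - 101*y - 252) - 6*y^2 - 78*y - 180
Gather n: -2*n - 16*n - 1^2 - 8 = -18*n - 9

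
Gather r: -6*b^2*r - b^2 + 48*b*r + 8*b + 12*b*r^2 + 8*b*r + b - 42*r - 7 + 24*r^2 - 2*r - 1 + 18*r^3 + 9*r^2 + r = -b^2 + 9*b + 18*r^3 + r^2*(12*b + 33) + r*(-6*b^2 + 56*b - 43) - 8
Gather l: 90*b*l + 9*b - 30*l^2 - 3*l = 9*b - 30*l^2 + l*(90*b - 3)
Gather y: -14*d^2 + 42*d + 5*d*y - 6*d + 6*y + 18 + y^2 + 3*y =-14*d^2 + 36*d + y^2 + y*(5*d + 9) + 18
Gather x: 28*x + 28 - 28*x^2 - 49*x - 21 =-28*x^2 - 21*x + 7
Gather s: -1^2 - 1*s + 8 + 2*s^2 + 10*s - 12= 2*s^2 + 9*s - 5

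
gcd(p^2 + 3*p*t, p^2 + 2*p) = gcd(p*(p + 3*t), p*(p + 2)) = p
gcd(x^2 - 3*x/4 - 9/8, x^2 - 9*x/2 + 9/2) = x - 3/2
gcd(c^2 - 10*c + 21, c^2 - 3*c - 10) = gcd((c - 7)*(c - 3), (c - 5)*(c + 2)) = 1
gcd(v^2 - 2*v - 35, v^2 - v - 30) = v + 5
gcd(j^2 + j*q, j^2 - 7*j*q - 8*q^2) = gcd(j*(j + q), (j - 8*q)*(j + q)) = j + q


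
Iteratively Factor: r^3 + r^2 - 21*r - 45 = (r - 5)*(r^2 + 6*r + 9) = (r - 5)*(r + 3)*(r + 3)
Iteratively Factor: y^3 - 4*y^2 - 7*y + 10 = (y - 5)*(y^2 + y - 2) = (y - 5)*(y - 1)*(y + 2)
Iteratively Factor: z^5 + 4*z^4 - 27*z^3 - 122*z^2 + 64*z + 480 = (z - 5)*(z^4 + 9*z^3 + 18*z^2 - 32*z - 96) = (z - 5)*(z + 3)*(z^3 + 6*z^2 - 32) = (z - 5)*(z - 2)*(z + 3)*(z^2 + 8*z + 16) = (z - 5)*(z - 2)*(z + 3)*(z + 4)*(z + 4)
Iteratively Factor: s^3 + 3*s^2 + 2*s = (s)*(s^2 + 3*s + 2) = s*(s + 1)*(s + 2)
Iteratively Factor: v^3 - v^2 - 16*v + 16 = (v - 1)*(v^2 - 16) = (v - 4)*(v - 1)*(v + 4)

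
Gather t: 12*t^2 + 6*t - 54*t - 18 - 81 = 12*t^2 - 48*t - 99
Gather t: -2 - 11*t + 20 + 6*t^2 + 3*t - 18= 6*t^2 - 8*t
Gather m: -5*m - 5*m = -10*m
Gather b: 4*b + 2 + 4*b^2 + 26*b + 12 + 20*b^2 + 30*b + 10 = 24*b^2 + 60*b + 24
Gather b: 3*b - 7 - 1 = 3*b - 8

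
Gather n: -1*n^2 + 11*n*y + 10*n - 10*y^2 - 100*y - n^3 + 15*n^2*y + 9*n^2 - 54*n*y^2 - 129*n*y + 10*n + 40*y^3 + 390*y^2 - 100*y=-n^3 + n^2*(15*y + 8) + n*(-54*y^2 - 118*y + 20) + 40*y^3 + 380*y^2 - 200*y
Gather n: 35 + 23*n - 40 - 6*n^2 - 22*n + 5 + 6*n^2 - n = 0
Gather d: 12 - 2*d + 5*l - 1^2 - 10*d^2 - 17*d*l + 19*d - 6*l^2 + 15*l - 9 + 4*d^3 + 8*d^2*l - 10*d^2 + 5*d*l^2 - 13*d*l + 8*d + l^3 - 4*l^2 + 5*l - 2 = 4*d^3 + d^2*(8*l - 20) + d*(5*l^2 - 30*l + 25) + l^3 - 10*l^2 + 25*l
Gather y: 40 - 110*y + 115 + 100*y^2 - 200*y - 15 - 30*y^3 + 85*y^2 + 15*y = -30*y^3 + 185*y^2 - 295*y + 140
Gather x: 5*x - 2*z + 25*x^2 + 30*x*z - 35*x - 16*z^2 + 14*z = 25*x^2 + x*(30*z - 30) - 16*z^2 + 12*z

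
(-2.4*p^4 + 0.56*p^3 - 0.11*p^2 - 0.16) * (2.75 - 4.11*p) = 9.864*p^5 - 8.9016*p^4 + 1.9921*p^3 - 0.3025*p^2 + 0.6576*p - 0.44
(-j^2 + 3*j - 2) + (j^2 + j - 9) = 4*j - 11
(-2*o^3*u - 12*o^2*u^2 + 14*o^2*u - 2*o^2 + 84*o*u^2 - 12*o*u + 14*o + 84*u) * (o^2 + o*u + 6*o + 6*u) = -2*o^5*u - 14*o^4*u^2 + 2*o^4*u - 2*o^4 - 12*o^3*u^3 + 14*o^3*u^2 + 70*o^3*u + 2*o^3 + 12*o^2*u^3 + 576*o^2*u^2 + 14*o^2*u + 84*o^2 + 504*o*u^3 + 12*o*u^2 + 588*o*u + 504*u^2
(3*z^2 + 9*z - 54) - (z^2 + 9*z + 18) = 2*z^2 - 72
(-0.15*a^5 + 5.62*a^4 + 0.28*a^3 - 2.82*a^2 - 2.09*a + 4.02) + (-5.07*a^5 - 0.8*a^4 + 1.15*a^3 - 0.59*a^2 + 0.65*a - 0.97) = -5.22*a^5 + 4.82*a^4 + 1.43*a^3 - 3.41*a^2 - 1.44*a + 3.05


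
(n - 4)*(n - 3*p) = n^2 - 3*n*p - 4*n + 12*p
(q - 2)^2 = q^2 - 4*q + 4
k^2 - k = k*(k - 1)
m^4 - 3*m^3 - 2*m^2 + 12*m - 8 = (m - 2)^2*(m - 1)*(m + 2)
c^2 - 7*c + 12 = (c - 4)*(c - 3)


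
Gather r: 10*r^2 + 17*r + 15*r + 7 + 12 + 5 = 10*r^2 + 32*r + 24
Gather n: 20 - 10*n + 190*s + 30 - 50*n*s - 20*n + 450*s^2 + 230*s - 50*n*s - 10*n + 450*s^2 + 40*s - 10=n*(-100*s - 40) + 900*s^2 + 460*s + 40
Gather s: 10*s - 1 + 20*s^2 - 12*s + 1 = 20*s^2 - 2*s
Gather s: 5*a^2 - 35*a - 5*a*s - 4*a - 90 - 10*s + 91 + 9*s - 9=5*a^2 - 39*a + s*(-5*a - 1) - 8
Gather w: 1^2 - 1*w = 1 - w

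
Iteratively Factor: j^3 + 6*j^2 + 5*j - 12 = (j + 3)*(j^2 + 3*j - 4) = (j + 3)*(j + 4)*(j - 1)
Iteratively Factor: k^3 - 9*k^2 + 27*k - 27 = (k - 3)*(k^2 - 6*k + 9) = (k - 3)^2*(k - 3)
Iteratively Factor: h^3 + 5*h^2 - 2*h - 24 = (h - 2)*(h^2 + 7*h + 12) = (h - 2)*(h + 3)*(h + 4)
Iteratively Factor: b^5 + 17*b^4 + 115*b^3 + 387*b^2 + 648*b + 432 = (b + 3)*(b^4 + 14*b^3 + 73*b^2 + 168*b + 144) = (b + 3)*(b + 4)*(b^3 + 10*b^2 + 33*b + 36) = (b + 3)*(b + 4)^2*(b^2 + 6*b + 9) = (b + 3)^2*(b + 4)^2*(b + 3)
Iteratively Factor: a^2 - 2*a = (a)*(a - 2)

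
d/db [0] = 0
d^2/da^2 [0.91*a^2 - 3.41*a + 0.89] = 1.82000000000000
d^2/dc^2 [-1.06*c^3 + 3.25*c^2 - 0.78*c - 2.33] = 6.5 - 6.36*c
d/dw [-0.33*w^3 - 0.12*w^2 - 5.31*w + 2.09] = -0.99*w^2 - 0.24*w - 5.31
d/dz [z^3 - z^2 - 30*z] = 3*z^2 - 2*z - 30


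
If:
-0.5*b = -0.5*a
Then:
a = b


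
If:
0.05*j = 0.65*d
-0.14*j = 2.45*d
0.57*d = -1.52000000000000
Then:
No Solution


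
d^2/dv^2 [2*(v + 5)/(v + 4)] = 4/(v + 4)^3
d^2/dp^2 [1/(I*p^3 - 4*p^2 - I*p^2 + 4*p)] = 2*(p*(-3*I*p + 4 + I)*(I*p^2 - 4*p - I*p + 4) + (3*I*p^2 - 8*p - 2*I*p + 4)^2)/(p^3*(I*p^2 - 4*p - I*p + 4)^3)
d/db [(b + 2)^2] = 2*b + 4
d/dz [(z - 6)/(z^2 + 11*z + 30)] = (z^2 + 11*z - (z - 6)*(2*z + 11) + 30)/(z^2 + 11*z + 30)^2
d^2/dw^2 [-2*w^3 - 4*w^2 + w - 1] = -12*w - 8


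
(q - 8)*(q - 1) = q^2 - 9*q + 8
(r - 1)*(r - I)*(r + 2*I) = r^3 - r^2 + I*r^2 + 2*r - I*r - 2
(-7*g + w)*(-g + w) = 7*g^2 - 8*g*w + w^2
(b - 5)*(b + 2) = b^2 - 3*b - 10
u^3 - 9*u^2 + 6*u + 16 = (u - 8)*(u - 2)*(u + 1)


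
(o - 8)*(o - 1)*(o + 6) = o^3 - 3*o^2 - 46*o + 48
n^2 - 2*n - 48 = (n - 8)*(n + 6)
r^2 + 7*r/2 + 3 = (r + 3/2)*(r + 2)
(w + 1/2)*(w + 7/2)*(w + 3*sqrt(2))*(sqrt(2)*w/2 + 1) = sqrt(2)*w^4/2 + 2*sqrt(2)*w^3 + 4*w^3 + 31*sqrt(2)*w^2/8 + 16*w^2 + 7*w + 12*sqrt(2)*w + 21*sqrt(2)/4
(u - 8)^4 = u^4 - 32*u^3 + 384*u^2 - 2048*u + 4096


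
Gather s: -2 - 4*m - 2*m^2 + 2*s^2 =-2*m^2 - 4*m + 2*s^2 - 2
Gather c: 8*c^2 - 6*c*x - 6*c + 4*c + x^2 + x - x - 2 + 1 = 8*c^2 + c*(-6*x - 2) + x^2 - 1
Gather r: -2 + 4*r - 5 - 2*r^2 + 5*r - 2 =-2*r^2 + 9*r - 9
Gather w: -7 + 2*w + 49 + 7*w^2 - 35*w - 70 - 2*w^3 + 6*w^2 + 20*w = -2*w^3 + 13*w^2 - 13*w - 28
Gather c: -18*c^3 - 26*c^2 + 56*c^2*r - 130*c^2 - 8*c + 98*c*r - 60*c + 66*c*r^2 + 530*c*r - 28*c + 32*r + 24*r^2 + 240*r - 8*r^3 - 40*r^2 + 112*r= -18*c^3 + c^2*(56*r - 156) + c*(66*r^2 + 628*r - 96) - 8*r^3 - 16*r^2 + 384*r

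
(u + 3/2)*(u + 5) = u^2 + 13*u/2 + 15/2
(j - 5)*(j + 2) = j^2 - 3*j - 10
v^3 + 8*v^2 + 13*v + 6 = (v + 1)^2*(v + 6)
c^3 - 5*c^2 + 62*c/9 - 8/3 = (c - 3)*(c - 4/3)*(c - 2/3)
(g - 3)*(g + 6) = g^2 + 3*g - 18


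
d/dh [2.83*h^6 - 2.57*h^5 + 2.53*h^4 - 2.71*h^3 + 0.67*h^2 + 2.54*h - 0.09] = 16.98*h^5 - 12.85*h^4 + 10.12*h^3 - 8.13*h^2 + 1.34*h + 2.54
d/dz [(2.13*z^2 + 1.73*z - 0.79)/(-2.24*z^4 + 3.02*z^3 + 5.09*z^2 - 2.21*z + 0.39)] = (9.5424*z^5 + 5.193*z^4 - 17.5276*z^3 - 6.3556*z^2 + 9.7036*z - 1.0712)/(5.0176*z^8 - 13.5296*z^7 - 13.6828*z^6 + 40.6444*z^5 + 10.8125*z^4 - 20.1422*z^3 + 8.8543*z^2 - 1.7238*z + 0.1521)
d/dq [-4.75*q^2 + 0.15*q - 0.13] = 0.15 - 9.5*q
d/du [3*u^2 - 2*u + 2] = 6*u - 2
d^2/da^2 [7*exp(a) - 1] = 7*exp(a)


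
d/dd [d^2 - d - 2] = 2*d - 1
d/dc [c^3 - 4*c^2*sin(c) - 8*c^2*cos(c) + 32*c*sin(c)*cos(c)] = 8*c^2*sin(c) - 4*c^2*cos(c) + 3*c^2 - 8*c*sin(c) - 16*c*cos(c) + 32*c*cos(2*c) + 16*sin(2*c)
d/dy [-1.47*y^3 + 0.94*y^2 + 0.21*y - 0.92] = -4.41*y^2 + 1.88*y + 0.21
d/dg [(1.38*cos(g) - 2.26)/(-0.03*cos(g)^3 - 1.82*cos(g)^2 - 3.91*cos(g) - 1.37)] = (-0.0828*cos(g)^3 - 2.3082*cos(g)^2 + 8.2264*cos(g) + 10.7272)*sin(g)/(0.0009*cos(g)^6 + 0.1092*cos(g)^5 + 3.547*cos(g)^4 + 14.3146*cos(g)^3 + 20.2749*cos(g)^2 + 10.7134*cos(g) + 1.8769)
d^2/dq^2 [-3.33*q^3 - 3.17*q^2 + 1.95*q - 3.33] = -19.98*q - 6.34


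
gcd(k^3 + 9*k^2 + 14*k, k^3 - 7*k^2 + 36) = k + 2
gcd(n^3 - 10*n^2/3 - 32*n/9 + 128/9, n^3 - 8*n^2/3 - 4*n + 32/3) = n^2 - 2*n/3 - 16/3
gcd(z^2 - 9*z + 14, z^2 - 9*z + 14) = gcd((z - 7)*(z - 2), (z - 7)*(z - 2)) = z^2 - 9*z + 14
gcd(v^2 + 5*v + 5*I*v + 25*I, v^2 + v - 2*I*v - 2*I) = 1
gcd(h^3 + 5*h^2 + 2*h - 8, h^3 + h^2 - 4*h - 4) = h + 2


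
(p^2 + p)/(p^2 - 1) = p/(p - 1)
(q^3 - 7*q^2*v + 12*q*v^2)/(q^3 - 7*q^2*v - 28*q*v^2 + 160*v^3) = q*(q - 3*v)/(q^2 - 3*q*v - 40*v^2)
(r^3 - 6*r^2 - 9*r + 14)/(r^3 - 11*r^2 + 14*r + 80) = (r^2 - 8*r + 7)/(r^2 - 13*r + 40)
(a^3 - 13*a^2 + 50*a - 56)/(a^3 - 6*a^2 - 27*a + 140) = (a - 2)/(a + 5)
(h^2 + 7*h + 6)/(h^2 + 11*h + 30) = (h + 1)/(h + 5)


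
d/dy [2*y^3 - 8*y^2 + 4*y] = 6*y^2 - 16*y + 4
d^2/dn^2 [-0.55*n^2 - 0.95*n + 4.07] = -1.10000000000000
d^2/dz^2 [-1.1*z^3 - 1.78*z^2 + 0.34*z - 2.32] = -6.6*z - 3.56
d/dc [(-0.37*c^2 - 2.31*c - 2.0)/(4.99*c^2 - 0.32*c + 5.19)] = (11.6453*c^2 + 16.1194*c - 12.6289)/(24.9001*c^4 - 3.1936*c^3 + 51.8986*c^2 - 3.3216*c + 26.9361)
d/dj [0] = 0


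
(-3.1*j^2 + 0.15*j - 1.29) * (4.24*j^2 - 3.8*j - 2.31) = -13.144*j^4 + 12.416*j^3 + 1.1214*j^2 + 4.5555*j + 2.9799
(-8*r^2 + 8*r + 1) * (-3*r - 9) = 24*r^3 + 48*r^2 - 75*r - 9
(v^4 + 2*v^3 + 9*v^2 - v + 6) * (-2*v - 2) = -2*v^5 - 6*v^4 - 22*v^3 - 16*v^2 - 10*v - 12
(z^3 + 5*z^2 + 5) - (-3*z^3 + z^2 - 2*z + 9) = 4*z^3 + 4*z^2 + 2*z - 4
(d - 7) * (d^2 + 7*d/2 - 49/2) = d^3 - 7*d^2/2 - 49*d + 343/2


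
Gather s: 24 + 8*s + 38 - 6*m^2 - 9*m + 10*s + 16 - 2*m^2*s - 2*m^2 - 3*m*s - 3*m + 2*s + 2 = -8*m^2 - 12*m + s*(-2*m^2 - 3*m + 20) + 80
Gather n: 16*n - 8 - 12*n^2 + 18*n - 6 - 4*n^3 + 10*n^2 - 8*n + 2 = -4*n^3 - 2*n^2 + 26*n - 12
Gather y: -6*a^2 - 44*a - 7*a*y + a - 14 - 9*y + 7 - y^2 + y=-6*a^2 - 43*a - y^2 + y*(-7*a - 8) - 7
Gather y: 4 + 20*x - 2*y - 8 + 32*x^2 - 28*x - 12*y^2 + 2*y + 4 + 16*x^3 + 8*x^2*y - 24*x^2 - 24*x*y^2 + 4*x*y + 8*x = 16*x^3 + 8*x^2 + y^2*(-24*x - 12) + y*(8*x^2 + 4*x)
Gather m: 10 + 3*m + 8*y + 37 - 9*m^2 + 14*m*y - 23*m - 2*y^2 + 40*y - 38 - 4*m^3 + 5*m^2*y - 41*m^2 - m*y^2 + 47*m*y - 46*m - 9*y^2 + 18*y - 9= -4*m^3 + m^2*(5*y - 50) + m*(-y^2 + 61*y - 66) - 11*y^2 + 66*y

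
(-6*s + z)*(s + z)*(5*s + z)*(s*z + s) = -30*s^4*z - 30*s^4 - 31*s^3*z^2 - 31*s^3*z + s*z^4 + s*z^3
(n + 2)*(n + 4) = n^2 + 6*n + 8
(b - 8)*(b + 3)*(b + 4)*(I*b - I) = I*b^4 - 2*I*b^3 - 43*I*b^2 - 52*I*b + 96*I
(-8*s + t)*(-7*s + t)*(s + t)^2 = 56*s^4 + 97*s^3*t + 27*s^2*t^2 - 13*s*t^3 + t^4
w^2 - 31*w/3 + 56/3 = (w - 8)*(w - 7/3)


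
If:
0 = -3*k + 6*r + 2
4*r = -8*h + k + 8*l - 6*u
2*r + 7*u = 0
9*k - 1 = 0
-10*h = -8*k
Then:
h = 4/45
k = 1/9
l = -11/2520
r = -5/18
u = 5/63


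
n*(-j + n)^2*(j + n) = j^3*n - j^2*n^2 - j*n^3 + n^4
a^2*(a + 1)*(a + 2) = a^4 + 3*a^3 + 2*a^2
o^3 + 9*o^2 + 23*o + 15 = (o + 1)*(o + 3)*(o + 5)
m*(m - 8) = m^2 - 8*m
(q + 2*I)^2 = q^2 + 4*I*q - 4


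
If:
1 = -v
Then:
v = -1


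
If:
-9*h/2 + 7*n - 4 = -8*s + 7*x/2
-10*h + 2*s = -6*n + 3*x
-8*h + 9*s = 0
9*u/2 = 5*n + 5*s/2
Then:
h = 216/659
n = x/2 + 296/659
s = 192/659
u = 5*x/9 + 3920/5931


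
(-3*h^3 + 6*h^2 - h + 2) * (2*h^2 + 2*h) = -6*h^5 + 6*h^4 + 10*h^3 + 2*h^2 + 4*h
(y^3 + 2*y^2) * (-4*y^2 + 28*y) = -4*y^5 + 20*y^4 + 56*y^3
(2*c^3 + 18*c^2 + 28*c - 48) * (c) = 2*c^4 + 18*c^3 + 28*c^2 - 48*c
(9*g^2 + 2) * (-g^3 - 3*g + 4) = -9*g^5 - 29*g^3 + 36*g^2 - 6*g + 8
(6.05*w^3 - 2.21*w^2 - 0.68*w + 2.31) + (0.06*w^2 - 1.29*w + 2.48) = 6.05*w^3 - 2.15*w^2 - 1.97*w + 4.79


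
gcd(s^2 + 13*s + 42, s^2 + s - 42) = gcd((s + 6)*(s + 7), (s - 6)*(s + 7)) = s + 7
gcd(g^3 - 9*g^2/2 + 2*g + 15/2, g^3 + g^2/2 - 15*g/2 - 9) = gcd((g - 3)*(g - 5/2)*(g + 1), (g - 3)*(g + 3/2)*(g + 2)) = g - 3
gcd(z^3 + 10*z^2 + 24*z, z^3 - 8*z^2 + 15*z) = z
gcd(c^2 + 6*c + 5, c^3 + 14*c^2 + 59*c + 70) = c + 5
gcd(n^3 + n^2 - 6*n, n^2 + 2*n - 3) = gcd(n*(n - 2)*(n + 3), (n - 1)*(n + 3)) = n + 3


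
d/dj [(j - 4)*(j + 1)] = 2*j - 3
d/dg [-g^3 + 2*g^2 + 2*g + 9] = -3*g^2 + 4*g + 2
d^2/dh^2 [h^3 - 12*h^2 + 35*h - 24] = 6*h - 24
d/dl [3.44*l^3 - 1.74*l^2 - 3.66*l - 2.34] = 10.32*l^2 - 3.48*l - 3.66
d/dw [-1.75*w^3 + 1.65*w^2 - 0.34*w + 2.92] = -5.25*w^2 + 3.3*w - 0.34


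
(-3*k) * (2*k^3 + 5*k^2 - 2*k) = -6*k^4 - 15*k^3 + 6*k^2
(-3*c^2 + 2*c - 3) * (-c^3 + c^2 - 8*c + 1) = 3*c^5 - 5*c^4 + 29*c^3 - 22*c^2 + 26*c - 3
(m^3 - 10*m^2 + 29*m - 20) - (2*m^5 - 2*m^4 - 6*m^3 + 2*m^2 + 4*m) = -2*m^5 + 2*m^4 + 7*m^3 - 12*m^2 + 25*m - 20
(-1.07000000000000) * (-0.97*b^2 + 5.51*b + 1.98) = 1.0379*b^2 - 5.8957*b - 2.1186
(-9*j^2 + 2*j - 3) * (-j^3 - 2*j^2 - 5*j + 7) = 9*j^5 + 16*j^4 + 44*j^3 - 67*j^2 + 29*j - 21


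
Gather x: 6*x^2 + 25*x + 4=6*x^2 + 25*x + 4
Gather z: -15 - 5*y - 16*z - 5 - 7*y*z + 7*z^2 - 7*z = -5*y + 7*z^2 + z*(-7*y - 23) - 20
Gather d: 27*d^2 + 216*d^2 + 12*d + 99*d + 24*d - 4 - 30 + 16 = 243*d^2 + 135*d - 18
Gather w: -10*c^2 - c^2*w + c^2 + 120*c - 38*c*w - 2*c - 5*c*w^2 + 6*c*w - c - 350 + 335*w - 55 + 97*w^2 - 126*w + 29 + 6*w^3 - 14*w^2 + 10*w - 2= -9*c^2 + 117*c + 6*w^3 + w^2*(83 - 5*c) + w*(-c^2 - 32*c + 219) - 378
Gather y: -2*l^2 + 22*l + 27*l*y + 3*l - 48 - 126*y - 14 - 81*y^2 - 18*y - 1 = -2*l^2 + 25*l - 81*y^2 + y*(27*l - 144) - 63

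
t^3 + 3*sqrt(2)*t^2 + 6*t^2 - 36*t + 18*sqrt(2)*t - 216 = (t + 6)*(t - 3*sqrt(2))*(t + 6*sqrt(2))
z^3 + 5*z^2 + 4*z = z*(z + 1)*(z + 4)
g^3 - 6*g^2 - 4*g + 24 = (g - 6)*(g - 2)*(g + 2)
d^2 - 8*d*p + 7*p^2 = (d - 7*p)*(d - p)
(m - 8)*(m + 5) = m^2 - 3*m - 40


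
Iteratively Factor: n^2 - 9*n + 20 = (n - 5)*(n - 4)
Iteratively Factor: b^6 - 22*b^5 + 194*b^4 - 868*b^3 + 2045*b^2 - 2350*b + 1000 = (b - 2)*(b^5 - 20*b^4 + 154*b^3 - 560*b^2 + 925*b - 500) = (b - 5)*(b - 2)*(b^4 - 15*b^3 + 79*b^2 - 165*b + 100) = (b - 5)^2*(b - 2)*(b^3 - 10*b^2 + 29*b - 20) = (b - 5)^2*(b - 4)*(b - 2)*(b^2 - 6*b + 5) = (b - 5)^2*(b - 4)*(b - 2)*(b - 1)*(b - 5)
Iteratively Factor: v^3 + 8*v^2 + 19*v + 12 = (v + 1)*(v^2 + 7*v + 12) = (v + 1)*(v + 3)*(v + 4)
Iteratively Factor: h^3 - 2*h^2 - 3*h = (h - 3)*(h^2 + h) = (h - 3)*(h + 1)*(h)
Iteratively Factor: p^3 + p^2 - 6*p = (p + 3)*(p^2 - 2*p) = (p - 2)*(p + 3)*(p)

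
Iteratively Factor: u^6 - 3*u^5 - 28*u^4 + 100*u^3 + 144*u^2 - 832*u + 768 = (u - 4)*(u^5 + u^4 - 24*u^3 + 4*u^2 + 160*u - 192) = (u - 4)*(u + 4)*(u^4 - 3*u^3 - 12*u^2 + 52*u - 48) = (u - 4)*(u - 3)*(u + 4)*(u^3 - 12*u + 16) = (u - 4)*(u - 3)*(u - 2)*(u + 4)*(u^2 + 2*u - 8) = (u - 4)*(u - 3)*(u - 2)^2*(u + 4)*(u + 4)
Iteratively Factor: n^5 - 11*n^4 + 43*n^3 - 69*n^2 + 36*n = (n)*(n^4 - 11*n^3 + 43*n^2 - 69*n + 36) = n*(n - 3)*(n^3 - 8*n^2 + 19*n - 12) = n*(n - 3)^2*(n^2 - 5*n + 4) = n*(n - 4)*(n - 3)^2*(n - 1)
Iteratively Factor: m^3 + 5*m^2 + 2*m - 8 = (m + 2)*(m^2 + 3*m - 4) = (m + 2)*(m + 4)*(m - 1)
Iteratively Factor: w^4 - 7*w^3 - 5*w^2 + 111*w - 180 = (w - 3)*(w^3 - 4*w^2 - 17*w + 60) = (w - 5)*(w - 3)*(w^2 + w - 12) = (w - 5)*(w - 3)^2*(w + 4)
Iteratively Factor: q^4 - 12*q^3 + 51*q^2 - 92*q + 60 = (q - 3)*(q^3 - 9*q^2 + 24*q - 20) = (q - 3)*(q - 2)*(q^2 - 7*q + 10) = (q - 5)*(q - 3)*(q - 2)*(q - 2)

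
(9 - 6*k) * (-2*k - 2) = 12*k^2 - 6*k - 18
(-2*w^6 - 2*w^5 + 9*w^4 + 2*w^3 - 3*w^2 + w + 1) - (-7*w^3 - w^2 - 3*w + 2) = -2*w^6 - 2*w^5 + 9*w^4 + 9*w^3 - 2*w^2 + 4*w - 1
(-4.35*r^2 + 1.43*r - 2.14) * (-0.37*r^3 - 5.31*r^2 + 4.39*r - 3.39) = 1.6095*r^5 + 22.5694*r^4 - 25.898*r^3 + 32.3876*r^2 - 14.2423*r + 7.2546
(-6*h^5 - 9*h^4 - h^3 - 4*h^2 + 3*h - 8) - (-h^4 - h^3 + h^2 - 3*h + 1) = -6*h^5 - 8*h^4 - 5*h^2 + 6*h - 9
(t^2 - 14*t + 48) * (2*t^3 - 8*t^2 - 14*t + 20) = 2*t^5 - 36*t^4 + 194*t^3 - 168*t^2 - 952*t + 960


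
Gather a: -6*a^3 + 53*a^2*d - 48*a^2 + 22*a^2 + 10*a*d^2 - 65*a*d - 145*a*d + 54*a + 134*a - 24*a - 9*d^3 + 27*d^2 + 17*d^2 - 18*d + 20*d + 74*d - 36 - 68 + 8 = -6*a^3 + a^2*(53*d - 26) + a*(10*d^2 - 210*d + 164) - 9*d^3 + 44*d^2 + 76*d - 96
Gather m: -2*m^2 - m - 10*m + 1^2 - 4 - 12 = -2*m^2 - 11*m - 15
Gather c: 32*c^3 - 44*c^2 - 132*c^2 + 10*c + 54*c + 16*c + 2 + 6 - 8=32*c^3 - 176*c^2 + 80*c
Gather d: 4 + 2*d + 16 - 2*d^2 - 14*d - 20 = -2*d^2 - 12*d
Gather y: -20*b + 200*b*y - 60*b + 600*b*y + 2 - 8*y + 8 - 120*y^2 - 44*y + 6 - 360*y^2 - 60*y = -80*b - 480*y^2 + y*(800*b - 112) + 16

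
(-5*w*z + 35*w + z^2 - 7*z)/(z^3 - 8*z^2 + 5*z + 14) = (-5*w + z)/(z^2 - z - 2)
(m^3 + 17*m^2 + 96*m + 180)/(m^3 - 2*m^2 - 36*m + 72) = (m^2 + 11*m + 30)/(m^2 - 8*m + 12)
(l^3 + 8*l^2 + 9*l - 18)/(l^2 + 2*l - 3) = l + 6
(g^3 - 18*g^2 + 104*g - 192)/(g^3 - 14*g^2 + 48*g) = (g - 4)/g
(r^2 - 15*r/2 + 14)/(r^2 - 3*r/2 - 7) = (r - 4)/(r + 2)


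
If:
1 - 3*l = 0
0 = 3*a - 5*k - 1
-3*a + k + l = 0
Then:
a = 1/18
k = -1/6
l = 1/3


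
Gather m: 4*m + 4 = 4*m + 4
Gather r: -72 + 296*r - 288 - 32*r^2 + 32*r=-32*r^2 + 328*r - 360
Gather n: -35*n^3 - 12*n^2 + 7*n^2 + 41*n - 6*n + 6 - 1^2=-35*n^3 - 5*n^2 + 35*n + 5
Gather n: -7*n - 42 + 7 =-7*n - 35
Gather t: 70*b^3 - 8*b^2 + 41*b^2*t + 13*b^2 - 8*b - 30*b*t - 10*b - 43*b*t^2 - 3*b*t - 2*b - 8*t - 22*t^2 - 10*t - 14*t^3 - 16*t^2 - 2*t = 70*b^3 + 5*b^2 - 20*b - 14*t^3 + t^2*(-43*b - 38) + t*(41*b^2 - 33*b - 20)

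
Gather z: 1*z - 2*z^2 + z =-2*z^2 + 2*z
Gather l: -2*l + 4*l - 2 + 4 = 2*l + 2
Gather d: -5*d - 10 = -5*d - 10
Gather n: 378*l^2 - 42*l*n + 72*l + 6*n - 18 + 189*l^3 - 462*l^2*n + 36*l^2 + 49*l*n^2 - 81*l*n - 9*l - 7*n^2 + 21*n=189*l^3 + 414*l^2 + 63*l + n^2*(49*l - 7) + n*(-462*l^2 - 123*l + 27) - 18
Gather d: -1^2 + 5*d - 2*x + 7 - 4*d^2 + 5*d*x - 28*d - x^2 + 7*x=-4*d^2 + d*(5*x - 23) - x^2 + 5*x + 6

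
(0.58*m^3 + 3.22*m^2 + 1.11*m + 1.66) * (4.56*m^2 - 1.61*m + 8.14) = 2.6448*m^5 + 13.7494*m^4 + 4.5986*m^3 + 31.9933*m^2 + 6.3628*m + 13.5124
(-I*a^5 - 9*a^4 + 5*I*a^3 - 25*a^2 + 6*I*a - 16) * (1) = -I*a^5 - 9*a^4 + 5*I*a^3 - 25*a^2 + 6*I*a - 16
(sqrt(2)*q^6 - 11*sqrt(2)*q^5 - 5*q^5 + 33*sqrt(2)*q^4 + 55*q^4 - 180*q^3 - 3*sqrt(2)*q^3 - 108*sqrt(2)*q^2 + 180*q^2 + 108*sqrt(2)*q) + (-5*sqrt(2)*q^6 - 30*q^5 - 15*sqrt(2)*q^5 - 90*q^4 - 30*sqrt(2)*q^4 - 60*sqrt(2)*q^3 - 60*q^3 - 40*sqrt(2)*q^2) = -4*sqrt(2)*q^6 - 26*sqrt(2)*q^5 - 35*q^5 - 35*q^4 + 3*sqrt(2)*q^4 - 240*q^3 - 63*sqrt(2)*q^3 - 148*sqrt(2)*q^2 + 180*q^2 + 108*sqrt(2)*q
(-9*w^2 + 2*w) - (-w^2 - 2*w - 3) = -8*w^2 + 4*w + 3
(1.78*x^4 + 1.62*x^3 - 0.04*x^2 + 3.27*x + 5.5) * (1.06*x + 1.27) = 1.8868*x^5 + 3.9778*x^4 + 2.015*x^3 + 3.4154*x^2 + 9.9829*x + 6.985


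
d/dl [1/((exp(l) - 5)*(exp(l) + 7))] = -2*(exp(l) + 1)*exp(l)/(exp(4*l) + 4*exp(3*l) - 66*exp(2*l) - 140*exp(l) + 1225)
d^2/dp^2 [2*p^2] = 4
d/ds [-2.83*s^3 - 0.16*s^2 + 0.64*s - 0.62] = -8.49*s^2 - 0.32*s + 0.64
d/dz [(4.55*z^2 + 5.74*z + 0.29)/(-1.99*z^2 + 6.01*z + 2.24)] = (38.7681*z^2 + 21.5382*z + 11.1147)/(3.9601*z^4 - 23.9198*z^3 + 27.2049*z^2 + 26.9248*z + 5.0176)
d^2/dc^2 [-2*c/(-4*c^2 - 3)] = 16*c*(4*c^2 - 9)/(4*c^2 + 3)^3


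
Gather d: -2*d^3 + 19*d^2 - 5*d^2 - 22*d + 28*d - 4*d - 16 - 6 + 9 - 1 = -2*d^3 + 14*d^2 + 2*d - 14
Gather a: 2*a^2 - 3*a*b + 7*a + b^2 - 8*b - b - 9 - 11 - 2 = 2*a^2 + a*(7 - 3*b) + b^2 - 9*b - 22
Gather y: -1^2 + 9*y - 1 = 9*y - 2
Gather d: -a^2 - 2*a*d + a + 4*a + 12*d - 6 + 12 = -a^2 + 5*a + d*(12 - 2*a) + 6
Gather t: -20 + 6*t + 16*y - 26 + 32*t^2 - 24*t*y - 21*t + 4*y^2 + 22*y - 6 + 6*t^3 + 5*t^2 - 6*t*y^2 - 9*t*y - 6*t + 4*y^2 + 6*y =6*t^3 + 37*t^2 + t*(-6*y^2 - 33*y - 21) + 8*y^2 + 44*y - 52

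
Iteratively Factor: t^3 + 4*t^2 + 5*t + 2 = (t + 1)*(t^2 + 3*t + 2) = (t + 1)^2*(t + 2)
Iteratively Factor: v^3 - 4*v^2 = (v)*(v^2 - 4*v) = v*(v - 4)*(v)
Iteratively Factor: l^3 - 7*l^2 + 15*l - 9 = (l - 3)*(l^2 - 4*l + 3) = (l - 3)*(l - 1)*(l - 3)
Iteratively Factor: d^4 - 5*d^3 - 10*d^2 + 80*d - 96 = (d - 2)*(d^3 - 3*d^2 - 16*d + 48) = (d - 3)*(d - 2)*(d^2 - 16) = (d - 4)*(d - 3)*(d - 2)*(d + 4)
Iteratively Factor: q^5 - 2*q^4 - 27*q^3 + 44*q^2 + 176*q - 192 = (q - 1)*(q^4 - q^3 - 28*q^2 + 16*q + 192) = (q - 1)*(q + 4)*(q^3 - 5*q^2 - 8*q + 48) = (q - 4)*(q - 1)*(q + 4)*(q^2 - q - 12) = (q - 4)^2*(q - 1)*(q + 4)*(q + 3)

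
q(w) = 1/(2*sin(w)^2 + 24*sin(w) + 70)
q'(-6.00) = 0.00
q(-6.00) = 0.01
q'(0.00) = 0.00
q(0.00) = 0.01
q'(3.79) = 0.01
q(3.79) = 0.02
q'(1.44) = -0.00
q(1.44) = 0.01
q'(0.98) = -0.00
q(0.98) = 0.01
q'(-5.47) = -0.00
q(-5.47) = 0.01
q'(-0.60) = -0.01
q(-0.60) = 0.02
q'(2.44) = 0.00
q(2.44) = 0.01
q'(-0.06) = -0.01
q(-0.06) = 0.01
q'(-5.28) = -0.00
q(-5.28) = 0.01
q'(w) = (-4*sin(w)*cos(w) - 24*cos(w))/(2*sin(w)^2 + 24*sin(w) + 70)^2 = -(sin(w) + 6)*cos(w)/(sin(w)^2 + 12*sin(w) + 35)^2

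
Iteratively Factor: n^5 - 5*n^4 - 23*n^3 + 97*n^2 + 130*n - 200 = (n - 1)*(n^4 - 4*n^3 - 27*n^2 + 70*n + 200) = (n - 1)*(n + 4)*(n^3 - 8*n^2 + 5*n + 50) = (n - 5)*(n - 1)*(n + 4)*(n^2 - 3*n - 10) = (n - 5)^2*(n - 1)*(n + 4)*(n + 2)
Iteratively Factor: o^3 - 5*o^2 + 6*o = (o)*(o^2 - 5*o + 6) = o*(o - 2)*(o - 3)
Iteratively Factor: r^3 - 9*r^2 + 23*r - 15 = (r - 1)*(r^2 - 8*r + 15) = (r - 5)*(r - 1)*(r - 3)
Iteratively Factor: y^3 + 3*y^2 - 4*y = (y + 4)*(y^2 - y) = (y - 1)*(y + 4)*(y)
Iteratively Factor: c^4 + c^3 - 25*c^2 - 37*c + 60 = (c + 3)*(c^3 - 2*c^2 - 19*c + 20) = (c - 1)*(c + 3)*(c^2 - c - 20) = (c - 5)*(c - 1)*(c + 3)*(c + 4)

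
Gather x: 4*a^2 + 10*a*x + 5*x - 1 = 4*a^2 + x*(10*a + 5) - 1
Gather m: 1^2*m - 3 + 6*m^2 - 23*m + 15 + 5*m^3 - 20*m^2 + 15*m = 5*m^3 - 14*m^2 - 7*m + 12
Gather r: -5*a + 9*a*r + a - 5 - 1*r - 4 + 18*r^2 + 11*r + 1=-4*a + 18*r^2 + r*(9*a + 10) - 8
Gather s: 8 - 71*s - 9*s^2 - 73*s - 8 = -9*s^2 - 144*s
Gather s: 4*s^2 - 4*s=4*s^2 - 4*s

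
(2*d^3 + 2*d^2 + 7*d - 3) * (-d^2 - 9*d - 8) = -2*d^5 - 20*d^4 - 41*d^3 - 76*d^2 - 29*d + 24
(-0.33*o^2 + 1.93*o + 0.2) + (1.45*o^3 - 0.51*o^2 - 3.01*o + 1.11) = 1.45*o^3 - 0.84*o^2 - 1.08*o + 1.31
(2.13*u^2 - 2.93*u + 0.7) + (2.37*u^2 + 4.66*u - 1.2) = 4.5*u^2 + 1.73*u - 0.5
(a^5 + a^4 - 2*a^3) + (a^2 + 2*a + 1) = a^5 + a^4 - 2*a^3 + a^2 + 2*a + 1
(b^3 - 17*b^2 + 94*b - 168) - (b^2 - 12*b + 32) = b^3 - 18*b^2 + 106*b - 200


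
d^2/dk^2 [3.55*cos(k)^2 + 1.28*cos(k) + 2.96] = -1.28*cos(k) - 7.1*cos(2*k)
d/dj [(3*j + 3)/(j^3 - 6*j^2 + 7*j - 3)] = 3*(-2*j^3 + 3*j^2 + 12*j - 10)/(j^6 - 12*j^5 + 50*j^4 - 90*j^3 + 85*j^2 - 42*j + 9)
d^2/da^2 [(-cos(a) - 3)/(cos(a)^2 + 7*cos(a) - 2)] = 2*(9*(1 - cos(2*a))^2*cos(a) + 5*(1 - cos(2*a))^2 - 151*cos(a) + 354*cos(2*a) + 81*cos(3*a) - 2*cos(5*a) - 1002)/(14*cos(a) + cos(2*a) - 3)^3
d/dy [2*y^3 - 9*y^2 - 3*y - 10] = 6*y^2 - 18*y - 3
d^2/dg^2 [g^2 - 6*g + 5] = 2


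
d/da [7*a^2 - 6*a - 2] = 14*a - 6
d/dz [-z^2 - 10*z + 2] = -2*z - 10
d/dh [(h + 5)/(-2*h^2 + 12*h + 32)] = (-h^2/2 + 3*h + (h - 3)*(h + 5) + 8)/(-h^2 + 6*h + 16)^2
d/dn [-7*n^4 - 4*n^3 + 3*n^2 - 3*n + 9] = -28*n^3 - 12*n^2 + 6*n - 3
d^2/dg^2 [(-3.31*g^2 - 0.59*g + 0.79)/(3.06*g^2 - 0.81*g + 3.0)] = (-2.8421709430404e-14*g^4 - 27.45738*g^3 + 226.698264*g^2 + 20.748636*g - 75.915162)/(28.652616*g^6 - 22.753548*g^5 + 90.295398*g^4 - 45.146241*g^3 + 88.5249*g^2 - 21.87*g + 27.0)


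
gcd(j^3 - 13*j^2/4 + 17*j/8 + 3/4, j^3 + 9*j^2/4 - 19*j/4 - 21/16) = j^2 - 5*j/4 - 3/8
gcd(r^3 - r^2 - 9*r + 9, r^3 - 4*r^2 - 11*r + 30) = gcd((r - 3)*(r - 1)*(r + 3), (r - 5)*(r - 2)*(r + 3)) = r + 3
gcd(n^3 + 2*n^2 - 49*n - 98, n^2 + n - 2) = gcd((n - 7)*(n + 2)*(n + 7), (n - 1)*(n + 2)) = n + 2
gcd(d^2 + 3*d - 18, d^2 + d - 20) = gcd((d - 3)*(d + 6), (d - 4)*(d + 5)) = 1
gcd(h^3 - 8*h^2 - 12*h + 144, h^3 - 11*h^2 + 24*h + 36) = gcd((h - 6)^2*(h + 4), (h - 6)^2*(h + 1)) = h^2 - 12*h + 36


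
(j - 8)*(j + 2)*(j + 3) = j^3 - 3*j^2 - 34*j - 48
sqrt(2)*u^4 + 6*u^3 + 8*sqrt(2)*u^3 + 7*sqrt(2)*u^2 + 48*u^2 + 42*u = u*(u + 7)*(u + 3*sqrt(2))*(sqrt(2)*u + sqrt(2))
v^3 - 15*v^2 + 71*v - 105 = (v - 7)*(v - 5)*(v - 3)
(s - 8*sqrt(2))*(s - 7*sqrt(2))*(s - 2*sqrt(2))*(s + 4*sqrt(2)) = s^4 - 13*sqrt(2)*s^3 + 36*s^2 + 464*sqrt(2)*s - 1792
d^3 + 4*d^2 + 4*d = d*(d + 2)^2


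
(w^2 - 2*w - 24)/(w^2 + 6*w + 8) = (w - 6)/(w + 2)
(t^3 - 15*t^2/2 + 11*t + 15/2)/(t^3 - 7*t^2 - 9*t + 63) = (2*t^2 - 9*t - 5)/(2*(t^2 - 4*t - 21))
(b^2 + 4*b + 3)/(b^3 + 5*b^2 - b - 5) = (b + 3)/(b^2 + 4*b - 5)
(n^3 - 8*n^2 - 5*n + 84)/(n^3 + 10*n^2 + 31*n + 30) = (n^2 - 11*n + 28)/(n^2 + 7*n + 10)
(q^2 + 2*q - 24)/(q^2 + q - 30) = (q - 4)/(q - 5)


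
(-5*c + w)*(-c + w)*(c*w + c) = 5*c^3*w + 5*c^3 - 6*c^2*w^2 - 6*c^2*w + c*w^3 + c*w^2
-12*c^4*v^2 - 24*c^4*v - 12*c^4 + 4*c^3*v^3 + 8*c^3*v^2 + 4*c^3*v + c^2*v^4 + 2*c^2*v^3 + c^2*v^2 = (-2*c + v)*(6*c + v)*(c*v + c)^2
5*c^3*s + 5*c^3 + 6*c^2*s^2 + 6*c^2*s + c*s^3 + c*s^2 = (c + s)*(5*c + s)*(c*s + c)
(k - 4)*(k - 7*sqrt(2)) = k^2 - 7*sqrt(2)*k - 4*k + 28*sqrt(2)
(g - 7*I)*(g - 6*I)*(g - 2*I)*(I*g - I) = I*g^4 + 15*g^3 - I*g^3 - 15*g^2 - 68*I*g^2 - 84*g + 68*I*g + 84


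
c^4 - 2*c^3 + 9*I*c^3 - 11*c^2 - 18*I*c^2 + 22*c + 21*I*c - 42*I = (c - 2)*(c - I)*(c + 3*I)*(c + 7*I)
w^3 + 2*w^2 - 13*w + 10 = (w - 2)*(w - 1)*(w + 5)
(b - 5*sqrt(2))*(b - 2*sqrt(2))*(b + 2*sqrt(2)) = b^3 - 5*sqrt(2)*b^2 - 8*b + 40*sqrt(2)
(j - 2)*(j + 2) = j^2 - 4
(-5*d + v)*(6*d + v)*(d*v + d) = -30*d^3*v - 30*d^3 + d^2*v^2 + d^2*v + d*v^3 + d*v^2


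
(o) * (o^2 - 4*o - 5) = o^3 - 4*o^2 - 5*o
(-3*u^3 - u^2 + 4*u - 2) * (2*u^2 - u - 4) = -6*u^5 + u^4 + 21*u^3 - 4*u^2 - 14*u + 8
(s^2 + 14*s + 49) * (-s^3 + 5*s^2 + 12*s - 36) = -s^5 - 9*s^4 + 33*s^3 + 377*s^2 + 84*s - 1764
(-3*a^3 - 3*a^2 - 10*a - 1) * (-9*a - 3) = 27*a^4 + 36*a^3 + 99*a^2 + 39*a + 3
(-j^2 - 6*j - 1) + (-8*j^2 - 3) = -9*j^2 - 6*j - 4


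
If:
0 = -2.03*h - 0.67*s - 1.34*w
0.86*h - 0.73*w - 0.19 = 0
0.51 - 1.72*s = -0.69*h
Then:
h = 0.04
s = 0.31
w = -0.21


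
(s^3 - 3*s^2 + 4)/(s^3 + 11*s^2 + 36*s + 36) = (s^3 - 3*s^2 + 4)/(s^3 + 11*s^2 + 36*s + 36)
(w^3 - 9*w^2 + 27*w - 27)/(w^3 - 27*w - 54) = (-w^3 + 9*w^2 - 27*w + 27)/(-w^3 + 27*w + 54)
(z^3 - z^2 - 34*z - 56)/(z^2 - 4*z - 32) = (z^2 - 5*z - 14)/(z - 8)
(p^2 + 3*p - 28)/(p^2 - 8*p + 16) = (p + 7)/(p - 4)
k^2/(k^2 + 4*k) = k/(k + 4)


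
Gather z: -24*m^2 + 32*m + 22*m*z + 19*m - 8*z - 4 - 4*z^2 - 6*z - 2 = -24*m^2 + 51*m - 4*z^2 + z*(22*m - 14) - 6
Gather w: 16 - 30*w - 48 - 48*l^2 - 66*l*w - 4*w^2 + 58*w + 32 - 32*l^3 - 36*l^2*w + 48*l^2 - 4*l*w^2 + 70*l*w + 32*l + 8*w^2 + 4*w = -32*l^3 + 32*l + w^2*(4 - 4*l) + w*(-36*l^2 + 4*l + 32)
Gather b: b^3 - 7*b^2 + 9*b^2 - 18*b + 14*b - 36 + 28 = b^3 + 2*b^2 - 4*b - 8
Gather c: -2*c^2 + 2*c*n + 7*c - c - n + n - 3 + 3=-2*c^2 + c*(2*n + 6)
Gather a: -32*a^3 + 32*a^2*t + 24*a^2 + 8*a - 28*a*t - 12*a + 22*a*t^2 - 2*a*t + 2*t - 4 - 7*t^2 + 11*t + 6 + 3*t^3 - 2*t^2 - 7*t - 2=-32*a^3 + a^2*(32*t + 24) + a*(22*t^2 - 30*t - 4) + 3*t^3 - 9*t^2 + 6*t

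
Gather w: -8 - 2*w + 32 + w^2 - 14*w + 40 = w^2 - 16*w + 64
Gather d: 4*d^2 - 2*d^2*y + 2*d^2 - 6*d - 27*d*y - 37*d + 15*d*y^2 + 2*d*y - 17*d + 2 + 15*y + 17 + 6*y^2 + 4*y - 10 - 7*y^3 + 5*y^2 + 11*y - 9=d^2*(6 - 2*y) + d*(15*y^2 - 25*y - 60) - 7*y^3 + 11*y^2 + 30*y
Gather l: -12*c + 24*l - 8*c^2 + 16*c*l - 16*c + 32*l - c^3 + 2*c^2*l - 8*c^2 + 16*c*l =-c^3 - 16*c^2 - 28*c + l*(2*c^2 + 32*c + 56)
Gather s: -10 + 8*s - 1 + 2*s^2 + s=2*s^2 + 9*s - 11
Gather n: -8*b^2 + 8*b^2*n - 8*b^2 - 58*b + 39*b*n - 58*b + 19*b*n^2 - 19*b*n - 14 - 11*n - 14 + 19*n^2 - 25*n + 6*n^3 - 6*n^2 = -16*b^2 - 116*b + 6*n^3 + n^2*(19*b + 13) + n*(8*b^2 + 20*b - 36) - 28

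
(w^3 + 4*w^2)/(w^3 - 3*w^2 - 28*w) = w/(w - 7)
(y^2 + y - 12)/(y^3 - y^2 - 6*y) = (y + 4)/(y*(y + 2))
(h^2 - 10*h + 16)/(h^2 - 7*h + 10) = (h - 8)/(h - 5)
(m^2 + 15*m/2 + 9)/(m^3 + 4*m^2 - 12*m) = (m + 3/2)/(m*(m - 2))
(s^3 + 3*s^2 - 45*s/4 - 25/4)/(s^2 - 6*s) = (4*s^3 + 12*s^2 - 45*s - 25)/(4*s*(s - 6))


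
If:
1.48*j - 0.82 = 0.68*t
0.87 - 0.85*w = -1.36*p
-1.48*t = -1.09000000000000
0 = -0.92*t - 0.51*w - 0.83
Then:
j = 0.89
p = -2.49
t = 0.74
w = -2.96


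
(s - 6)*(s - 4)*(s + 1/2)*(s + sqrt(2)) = s^4 - 19*s^3/2 + sqrt(2)*s^3 - 19*sqrt(2)*s^2/2 + 19*s^2 + 12*s + 19*sqrt(2)*s + 12*sqrt(2)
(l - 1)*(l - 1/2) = l^2 - 3*l/2 + 1/2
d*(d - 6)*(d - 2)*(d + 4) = d^4 - 4*d^3 - 20*d^2 + 48*d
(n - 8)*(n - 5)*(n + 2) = n^3 - 11*n^2 + 14*n + 80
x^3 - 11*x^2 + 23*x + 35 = (x - 7)*(x - 5)*(x + 1)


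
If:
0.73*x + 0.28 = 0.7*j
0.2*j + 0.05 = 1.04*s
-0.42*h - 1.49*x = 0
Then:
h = -3.54761904761905*x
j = 1.04285714285714*x + 0.4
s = 0.200549450549451*x + 0.125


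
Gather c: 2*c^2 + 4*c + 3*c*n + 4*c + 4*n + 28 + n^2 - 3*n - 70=2*c^2 + c*(3*n + 8) + n^2 + n - 42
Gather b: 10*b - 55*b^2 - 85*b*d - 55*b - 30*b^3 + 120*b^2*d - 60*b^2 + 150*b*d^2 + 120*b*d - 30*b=-30*b^3 + b^2*(120*d - 115) + b*(150*d^2 + 35*d - 75)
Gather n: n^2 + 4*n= n^2 + 4*n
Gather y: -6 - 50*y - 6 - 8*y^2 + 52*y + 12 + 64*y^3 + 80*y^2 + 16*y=64*y^3 + 72*y^2 + 18*y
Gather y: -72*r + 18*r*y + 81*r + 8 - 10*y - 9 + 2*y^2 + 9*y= 9*r + 2*y^2 + y*(18*r - 1) - 1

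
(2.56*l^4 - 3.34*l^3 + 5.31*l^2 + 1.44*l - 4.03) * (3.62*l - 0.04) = 9.2672*l^5 - 12.1932*l^4 + 19.3558*l^3 + 5.0004*l^2 - 14.6462*l + 0.1612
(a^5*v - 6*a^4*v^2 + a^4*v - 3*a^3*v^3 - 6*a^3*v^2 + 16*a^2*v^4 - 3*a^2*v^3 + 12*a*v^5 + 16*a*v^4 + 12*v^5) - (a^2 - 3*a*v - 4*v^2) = a^5*v - 6*a^4*v^2 + a^4*v - 3*a^3*v^3 - 6*a^3*v^2 + 16*a^2*v^4 - 3*a^2*v^3 - a^2 + 12*a*v^5 + 16*a*v^4 + 3*a*v + 12*v^5 + 4*v^2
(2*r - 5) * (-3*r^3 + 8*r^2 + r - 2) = -6*r^4 + 31*r^3 - 38*r^2 - 9*r + 10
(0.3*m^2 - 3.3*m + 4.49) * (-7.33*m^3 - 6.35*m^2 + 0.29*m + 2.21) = -2.199*m^5 + 22.284*m^4 - 11.8697*m^3 - 28.8055*m^2 - 5.9909*m + 9.9229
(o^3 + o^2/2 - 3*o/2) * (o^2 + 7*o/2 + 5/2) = o^5 + 4*o^4 + 11*o^3/4 - 4*o^2 - 15*o/4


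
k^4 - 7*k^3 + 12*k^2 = k^2*(k - 4)*(k - 3)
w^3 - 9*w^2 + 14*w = w*(w - 7)*(w - 2)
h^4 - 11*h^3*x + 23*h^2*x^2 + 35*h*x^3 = h*(h - 7*x)*(h - 5*x)*(h + x)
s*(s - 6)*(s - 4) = s^3 - 10*s^2 + 24*s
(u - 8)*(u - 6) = u^2 - 14*u + 48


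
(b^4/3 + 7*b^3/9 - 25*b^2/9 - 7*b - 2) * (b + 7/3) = b^5/3 + 14*b^4/9 - 26*b^3/27 - 364*b^2/27 - 55*b/3 - 14/3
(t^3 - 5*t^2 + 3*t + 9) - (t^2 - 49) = t^3 - 6*t^2 + 3*t + 58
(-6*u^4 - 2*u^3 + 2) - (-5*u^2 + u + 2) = -6*u^4 - 2*u^3 + 5*u^2 - u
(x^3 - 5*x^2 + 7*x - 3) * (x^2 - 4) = x^5 - 5*x^4 + 3*x^3 + 17*x^2 - 28*x + 12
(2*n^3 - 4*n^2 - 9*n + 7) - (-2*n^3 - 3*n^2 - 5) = 4*n^3 - n^2 - 9*n + 12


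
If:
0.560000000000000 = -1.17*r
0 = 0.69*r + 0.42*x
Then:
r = -0.48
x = 0.79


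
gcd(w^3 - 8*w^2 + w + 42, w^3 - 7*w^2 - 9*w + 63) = w^2 - 10*w + 21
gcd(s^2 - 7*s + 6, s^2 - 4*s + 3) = s - 1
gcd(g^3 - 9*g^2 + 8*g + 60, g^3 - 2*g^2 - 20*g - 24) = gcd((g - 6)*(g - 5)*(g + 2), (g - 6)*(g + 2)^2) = g^2 - 4*g - 12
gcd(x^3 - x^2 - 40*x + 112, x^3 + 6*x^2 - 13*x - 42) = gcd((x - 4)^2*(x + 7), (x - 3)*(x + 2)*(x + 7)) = x + 7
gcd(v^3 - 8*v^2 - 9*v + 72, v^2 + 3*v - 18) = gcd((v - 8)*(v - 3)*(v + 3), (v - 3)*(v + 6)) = v - 3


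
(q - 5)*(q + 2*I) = q^2 - 5*q + 2*I*q - 10*I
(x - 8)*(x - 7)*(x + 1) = x^3 - 14*x^2 + 41*x + 56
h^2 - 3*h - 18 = (h - 6)*(h + 3)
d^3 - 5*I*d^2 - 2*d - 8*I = (d - 4*I)*(d - 2*I)*(d + I)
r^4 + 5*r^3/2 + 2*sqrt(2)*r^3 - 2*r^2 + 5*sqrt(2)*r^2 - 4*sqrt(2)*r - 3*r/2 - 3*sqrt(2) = (r - 1)*(r + 1/2)*(r + 3)*(r + 2*sqrt(2))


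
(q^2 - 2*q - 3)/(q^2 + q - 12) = (q + 1)/(q + 4)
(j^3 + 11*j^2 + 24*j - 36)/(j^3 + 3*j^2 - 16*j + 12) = (j + 6)/(j - 2)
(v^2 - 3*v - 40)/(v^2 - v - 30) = (v - 8)/(v - 6)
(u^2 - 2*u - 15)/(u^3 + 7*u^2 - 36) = (u - 5)/(u^2 + 4*u - 12)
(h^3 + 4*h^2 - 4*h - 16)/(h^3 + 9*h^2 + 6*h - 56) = (h + 2)/(h + 7)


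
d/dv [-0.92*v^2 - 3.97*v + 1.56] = -1.84*v - 3.97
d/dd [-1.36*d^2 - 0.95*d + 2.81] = -2.72*d - 0.95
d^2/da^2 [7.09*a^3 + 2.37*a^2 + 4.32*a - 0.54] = 42.54*a + 4.74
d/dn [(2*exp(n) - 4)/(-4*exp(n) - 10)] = -9*exp(n)/(2*exp(n) + 5)^2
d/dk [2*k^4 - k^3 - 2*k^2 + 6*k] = 8*k^3 - 3*k^2 - 4*k + 6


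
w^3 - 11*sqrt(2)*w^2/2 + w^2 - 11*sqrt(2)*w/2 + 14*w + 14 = (w + 1)*(w - 7*sqrt(2)/2)*(w - 2*sqrt(2))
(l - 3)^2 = l^2 - 6*l + 9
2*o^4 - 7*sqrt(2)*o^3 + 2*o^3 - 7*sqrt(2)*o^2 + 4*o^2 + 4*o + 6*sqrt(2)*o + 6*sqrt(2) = (o - 3*sqrt(2))*(o - sqrt(2))*(sqrt(2)*o + 1)*(sqrt(2)*o + sqrt(2))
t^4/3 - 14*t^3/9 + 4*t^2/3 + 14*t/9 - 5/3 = (t/3 + 1/3)*(t - 3)*(t - 5/3)*(t - 1)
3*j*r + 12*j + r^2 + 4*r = (3*j + r)*(r + 4)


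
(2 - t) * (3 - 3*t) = 3*t^2 - 9*t + 6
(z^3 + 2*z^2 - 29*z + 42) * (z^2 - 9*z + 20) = z^5 - 7*z^4 - 27*z^3 + 343*z^2 - 958*z + 840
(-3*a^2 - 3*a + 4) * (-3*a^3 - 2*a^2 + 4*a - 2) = 9*a^5 + 15*a^4 - 18*a^3 - 14*a^2 + 22*a - 8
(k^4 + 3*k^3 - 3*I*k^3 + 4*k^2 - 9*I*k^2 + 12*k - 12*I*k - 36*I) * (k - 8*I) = k^5 + 3*k^4 - 11*I*k^4 - 20*k^3 - 33*I*k^3 - 60*k^2 - 44*I*k^2 - 96*k - 132*I*k - 288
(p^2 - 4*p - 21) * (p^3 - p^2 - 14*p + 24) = p^5 - 5*p^4 - 31*p^3 + 101*p^2 + 198*p - 504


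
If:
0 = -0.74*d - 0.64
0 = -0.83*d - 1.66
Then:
No Solution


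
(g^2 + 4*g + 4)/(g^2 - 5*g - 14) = (g + 2)/(g - 7)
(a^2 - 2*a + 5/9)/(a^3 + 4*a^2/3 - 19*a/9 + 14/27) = 3*(3*a - 5)/(9*a^2 + 15*a - 14)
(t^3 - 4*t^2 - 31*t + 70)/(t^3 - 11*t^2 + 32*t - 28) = (t + 5)/(t - 2)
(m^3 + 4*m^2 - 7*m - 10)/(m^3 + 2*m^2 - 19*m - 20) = (m - 2)/(m - 4)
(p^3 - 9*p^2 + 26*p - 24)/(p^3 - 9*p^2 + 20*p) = (p^2 - 5*p + 6)/(p*(p - 5))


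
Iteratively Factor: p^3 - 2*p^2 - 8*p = (p + 2)*(p^2 - 4*p) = (p - 4)*(p + 2)*(p)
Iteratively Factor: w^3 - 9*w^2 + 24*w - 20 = (w - 2)*(w^2 - 7*w + 10) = (w - 5)*(w - 2)*(w - 2)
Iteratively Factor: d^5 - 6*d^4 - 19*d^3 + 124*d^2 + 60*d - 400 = (d - 5)*(d^4 - d^3 - 24*d^2 + 4*d + 80) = (d - 5)*(d + 2)*(d^3 - 3*d^2 - 18*d + 40) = (d - 5)*(d - 2)*(d + 2)*(d^2 - d - 20) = (d - 5)^2*(d - 2)*(d + 2)*(d + 4)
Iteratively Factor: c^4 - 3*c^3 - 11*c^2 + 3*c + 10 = (c - 5)*(c^3 + 2*c^2 - c - 2) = (c - 5)*(c - 1)*(c^2 + 3*c + 2) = (c - 5)*(c - 1)*(c + 1)*(c + 2)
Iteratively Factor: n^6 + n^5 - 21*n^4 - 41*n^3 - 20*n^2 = (n + 4)*(n^5 - 3*n^4 - 9*n^3 - 5*n^2) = (n + 1)*(n + 4)*(n^4 - 4*n^3 - 5*n^2) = (n + 1)^2*(n + 4)*(n^3 - 5*n^2) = n*(n + 1)^2*(n + 4)*(n^2 - 5*n) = n*(n - 5)*(n + 1)^2*(n + 4)*(n)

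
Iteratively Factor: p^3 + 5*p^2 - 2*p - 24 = (p + 4)*(p^2 + p - 6) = (p + 3)*(p + 4)*(p - 2)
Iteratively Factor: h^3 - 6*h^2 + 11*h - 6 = (h - 2)*(h^2 - 4*h + 3) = (h - 3)*(h - 2)*(h - 1)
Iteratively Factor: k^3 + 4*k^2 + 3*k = (k + 1)*(k^2 + 3*k) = (k + 1)*(k + 3)*(k)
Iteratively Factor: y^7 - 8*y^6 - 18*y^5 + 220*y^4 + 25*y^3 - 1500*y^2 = (y - 5)*(y^6 - 3*y^5 - 33*y^4 + 55*y^3 + 300*y^2) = y*(y - 5)*(y^5 - 3*y^4 - 33*y^3 + 55*y^2 + 300*y) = y*(y - 5)*(y + 4)*(y^4 - 7*y^3 - 5*y^2 + 75*y) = y*(y - 5)*(y + 3)*(y + 4)*(y^3 - 10*y^2 + 25*y) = y*(y - 5)^2*(y + 3)*(y + 4)*(y^2 - 5*y) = y^2*(y - 5)^2*(y + 3)*(y + 4)*(y - 5)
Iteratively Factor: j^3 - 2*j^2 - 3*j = (j + 1)*(j^2 - 3*j) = (j - 3)*(j + 1)*(j)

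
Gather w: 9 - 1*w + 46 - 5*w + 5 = 60 - 6*w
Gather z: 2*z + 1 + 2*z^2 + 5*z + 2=2*z^2 + 7*z + 3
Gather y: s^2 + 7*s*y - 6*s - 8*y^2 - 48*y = s^2 - 6*s - 8*y^2 + y*(7*s - 48)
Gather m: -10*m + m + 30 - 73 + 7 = -9*m - 36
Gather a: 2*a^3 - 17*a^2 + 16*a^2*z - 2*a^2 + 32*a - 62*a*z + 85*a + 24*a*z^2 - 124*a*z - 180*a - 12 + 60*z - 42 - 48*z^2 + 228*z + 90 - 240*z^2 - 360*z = 2*a^3 + a^2*(16*z - 19) + a*(24*z^2 - 186*z - 63) - 288*z^2 - 72*z + 36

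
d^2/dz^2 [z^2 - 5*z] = 2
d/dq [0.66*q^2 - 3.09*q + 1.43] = 1.32*q - 3.09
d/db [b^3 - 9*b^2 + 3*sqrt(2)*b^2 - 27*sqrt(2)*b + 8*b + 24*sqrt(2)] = 3*b^2 - 18*b + 6*sqrt(2)*b - 27*sqrt(2) + 8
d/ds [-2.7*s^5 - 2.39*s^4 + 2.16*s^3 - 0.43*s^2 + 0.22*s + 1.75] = -13.5*s^4 - 9.56*s^3 + 6.48*s^2 - 0.86*s + 0.22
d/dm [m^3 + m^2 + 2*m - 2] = 3*m^2 + 2*m + 2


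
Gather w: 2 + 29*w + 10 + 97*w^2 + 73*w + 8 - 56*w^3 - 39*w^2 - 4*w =-56*w^3 + 58*w^2 + 98*w + 20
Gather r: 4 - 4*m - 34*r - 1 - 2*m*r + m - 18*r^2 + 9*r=-3*m - 18*r^2 + r*(-2*m - 25) + 3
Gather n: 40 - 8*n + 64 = 104 - 8*n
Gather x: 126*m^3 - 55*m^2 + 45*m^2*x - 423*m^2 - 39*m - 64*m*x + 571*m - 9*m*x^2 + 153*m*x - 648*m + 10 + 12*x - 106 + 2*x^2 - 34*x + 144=126*m^3 - 478*m^2 - 116*m + x^2*(2 - 9*m) + x*(45*m^2 + 89*m - 22) + 48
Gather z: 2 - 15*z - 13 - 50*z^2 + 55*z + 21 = -50*z^2 + 40*z + 10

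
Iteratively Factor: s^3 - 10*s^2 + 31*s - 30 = (s - 2)*(s^2 - 8*s + 15) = (s - 3)*(s - 2)*(s - 5)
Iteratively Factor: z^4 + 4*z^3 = (z + 4)*(z^3) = z*(z + 4)*(z^2) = z^2*(z + 4)*(z)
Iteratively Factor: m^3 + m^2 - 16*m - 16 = (m + 4)*(m^2 - 3*m - 4) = (m + 1)*(m + 4)*(m - 4)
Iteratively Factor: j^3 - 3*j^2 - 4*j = (j + 1)*(j^2 - 4*j) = j*(j + 1)*(j - 4)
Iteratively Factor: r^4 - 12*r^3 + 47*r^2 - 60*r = (r)*(r^3 - 12*r^2 + 47*r - 60) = r*(r - 4)*(r^2 - 8*r + 15) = r*(r - 5)*(r - 4)*(r - 3)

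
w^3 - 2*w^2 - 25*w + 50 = (w - 5)*(w - 2)*(w + 5)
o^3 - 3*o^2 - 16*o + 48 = (o - 4)*(o - 3)*(o + 4)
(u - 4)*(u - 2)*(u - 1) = u^3 - 7*u^2 + 14*u - 8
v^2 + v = v*(v + 1)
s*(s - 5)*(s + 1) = s^3 - 4*s^2 - 5*s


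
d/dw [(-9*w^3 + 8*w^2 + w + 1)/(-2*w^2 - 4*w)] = (9*w^4 + 36*w^3 - 15*w^2 + 2*w + 2)/(2*w^2*(w^2 + 4*w + 4))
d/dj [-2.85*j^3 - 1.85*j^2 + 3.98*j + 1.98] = -8.55*j^2 - 3.7*j + 3.98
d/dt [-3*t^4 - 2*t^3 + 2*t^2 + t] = -12*t^3 - 6*t^2 + 4*t + 1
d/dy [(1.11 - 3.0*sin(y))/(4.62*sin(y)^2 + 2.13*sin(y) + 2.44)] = (13.86*sin(y)^2 - 10.2564*sin(y) - 9.6843)*cos(y)/(21.3444*sin(y)^4 + 19.6812*sin(y)^3 + 27.0825*sin(y)^2 + 10.3944*sin(y) + 5.9536)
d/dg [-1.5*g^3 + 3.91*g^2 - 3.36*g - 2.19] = -4.5*g^2 + 7.82*g - 3.36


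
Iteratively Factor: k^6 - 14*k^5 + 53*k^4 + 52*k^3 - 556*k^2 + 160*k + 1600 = (k + 2)*(k^5 - 16*k^4 + 85*k^3 - 118*k^2 - 320*k + 800) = (k - 4)*(k + 2)*(k^4 - 12*k^3 + 37*k^2 + 30*k - 200) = (k - 4)*(k + 2)^2*(k^3 - 14*k^2 + 65*k - 100) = (k - 5)*(k - 4)*(k + 2)^2*(k^2 - 9*k + 20) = (k - 5)^2*(k - 4)*(k + 2)^2*(k - 4)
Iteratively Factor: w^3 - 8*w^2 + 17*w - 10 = (w - 2)*(w^2 - 6*w + 5) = (w - 5)*(w - 2)*(w - 1)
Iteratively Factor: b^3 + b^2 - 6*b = (b - 2)*(b^2 + 3*b) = b*(b - 2)*(b + 3)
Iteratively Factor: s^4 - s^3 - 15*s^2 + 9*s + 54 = (s + 3)*(s^3 - 4*s^2 - 3*s + 18) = (s - 3)*(s + 3)*(s^2 - s - 6) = (s - 3)^2*(s + 3)*(s + 2)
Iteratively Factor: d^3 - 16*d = (d - 4)*(d^2 + 4*d) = d*(d - 4)*(d + 4)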